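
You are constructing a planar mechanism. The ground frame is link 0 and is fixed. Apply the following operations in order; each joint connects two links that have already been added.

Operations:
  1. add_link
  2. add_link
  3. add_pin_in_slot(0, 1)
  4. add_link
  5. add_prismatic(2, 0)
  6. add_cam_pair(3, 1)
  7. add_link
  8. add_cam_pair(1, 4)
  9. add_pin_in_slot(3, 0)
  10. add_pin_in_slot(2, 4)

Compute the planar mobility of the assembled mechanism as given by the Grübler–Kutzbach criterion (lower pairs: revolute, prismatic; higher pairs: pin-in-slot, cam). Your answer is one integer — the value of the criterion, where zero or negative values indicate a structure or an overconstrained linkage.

[1;0;0] (link 0 is ground)
L+ [2;0;0]
L+ [3;0;0]
PS(0,1)∈J2 [3;0;1]
L+ [4;0;1]
P(2,0)∈J1 [4;1;1]
C(3,1)∈J2 [4;1;2]
L+ [5;1;2]
C(1,4)∈J2 [5;1;3]
PS(3,0)∈J2 [5;1;4]
PS(2,4)∈J2 [5;1;5]
mobility = 12 − 2 − 5 = 5

M = 5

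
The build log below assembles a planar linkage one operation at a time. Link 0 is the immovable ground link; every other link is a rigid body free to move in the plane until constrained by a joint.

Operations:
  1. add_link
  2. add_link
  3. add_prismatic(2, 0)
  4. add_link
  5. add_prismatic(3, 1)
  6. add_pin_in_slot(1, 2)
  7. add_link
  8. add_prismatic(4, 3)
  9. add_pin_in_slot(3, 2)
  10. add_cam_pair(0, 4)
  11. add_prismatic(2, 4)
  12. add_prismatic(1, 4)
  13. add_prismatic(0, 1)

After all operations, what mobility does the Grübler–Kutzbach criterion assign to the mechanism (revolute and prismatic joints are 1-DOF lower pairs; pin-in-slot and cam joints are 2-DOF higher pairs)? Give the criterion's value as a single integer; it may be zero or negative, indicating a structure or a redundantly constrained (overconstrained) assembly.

[1;0;0] (link 0 is ground)
L+ [2;0;0]
L+ [3;0;0]
P(2,0)∈J1 [3;1;0]
L+ [4;1;0]
P(3,1)∈J1 [4;2;0]
PS(1,2)∈J2 [4;2;1]
L+ [5;2;1]
P(4,3)∈J1 [5;3;1]
PS(3,2)∈J2 [5;3;2]
C(0,4)∈J2 [5;3;3]
P(2,4)∈J1 [5;4;3]
P(1,4)∈J1 [5;5;3]
P(0,1)∈J1 [5;6;3]
mobility = 12 − 12 − 3 = -3

M = -3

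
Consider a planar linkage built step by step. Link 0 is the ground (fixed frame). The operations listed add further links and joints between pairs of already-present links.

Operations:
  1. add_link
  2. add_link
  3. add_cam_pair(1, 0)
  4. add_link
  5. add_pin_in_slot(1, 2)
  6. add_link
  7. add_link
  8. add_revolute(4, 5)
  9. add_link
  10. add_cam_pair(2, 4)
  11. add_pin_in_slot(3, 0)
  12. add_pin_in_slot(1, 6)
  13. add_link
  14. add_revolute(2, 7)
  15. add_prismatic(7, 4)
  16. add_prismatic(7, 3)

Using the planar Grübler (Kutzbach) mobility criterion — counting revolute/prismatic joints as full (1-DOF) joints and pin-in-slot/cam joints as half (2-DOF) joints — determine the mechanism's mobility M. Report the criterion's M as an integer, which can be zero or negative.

M = 8

[1;0;0] (link 0 is ground)
L+ [2;0;0]
L+ [3;0;0]
C(1,0)∈J2 [3;0;1]
L+ [4;0;1]
PS(1,2)∈J2 [4;0;2]
L+ [5;0;2]
L+ [6;0;2]
R(4,5)∈J1 [6;1;2]
L+ [7;1;2]
C(2,4)∈J2 [7;1;3]
PS(3,0)∈J2 [7;1;4]
PS(1,6)∈J2 [7;1;5]
L+ [8;1;5]
R(2,7)∈J1 [8;2;5]
P(7,4)∈J1 [8;3;5]
P(7,3)∈J1 [8;4;5]
mobility = 21 − 8 − 5 = 8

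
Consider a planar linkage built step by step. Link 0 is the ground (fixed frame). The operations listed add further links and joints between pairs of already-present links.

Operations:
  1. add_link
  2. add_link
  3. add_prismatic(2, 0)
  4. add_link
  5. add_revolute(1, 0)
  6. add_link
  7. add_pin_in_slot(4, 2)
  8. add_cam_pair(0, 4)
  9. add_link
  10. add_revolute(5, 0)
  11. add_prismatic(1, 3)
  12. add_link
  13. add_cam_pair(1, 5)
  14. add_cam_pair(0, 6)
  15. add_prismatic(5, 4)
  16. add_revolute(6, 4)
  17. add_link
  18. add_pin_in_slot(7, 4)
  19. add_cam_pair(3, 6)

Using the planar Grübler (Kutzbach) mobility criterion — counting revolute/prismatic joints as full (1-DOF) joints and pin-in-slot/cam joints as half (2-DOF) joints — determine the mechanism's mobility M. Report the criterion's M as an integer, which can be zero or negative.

(L,J1,J2)=(1,0,0); link0 fixed
link1: (2,0,0)
link2: (3,0,0)
P 2-0 [J1]: (3,1,0)
link3: (4,1,0)
R 1-0 [J1]: (4,2,0)
link4: (5,2,0)
PS 4-2 [J2]: (5,2,1)
C 0-4 [J2]: (5,2,2)
link5: (6,2,2)
R 5-0 [J1]: (6,3,2)
P 1-3 [J1]: (6,4,2)
link6: (7,4,2)
C 1-5 [J2]: (7,4,3)
C 0-6 [J2]: (7,4,4)
P 5-4 [J1]: (7,5,4)
R 6-4 [J1]: (7,6,4)
link7: (8,6,4)
PS 7-4 [J2]: (8,6,5)
C 3-6 [J2]: (8,6,6)
Grübler: 3·7 − 2·6 − 6 = 3

M = 3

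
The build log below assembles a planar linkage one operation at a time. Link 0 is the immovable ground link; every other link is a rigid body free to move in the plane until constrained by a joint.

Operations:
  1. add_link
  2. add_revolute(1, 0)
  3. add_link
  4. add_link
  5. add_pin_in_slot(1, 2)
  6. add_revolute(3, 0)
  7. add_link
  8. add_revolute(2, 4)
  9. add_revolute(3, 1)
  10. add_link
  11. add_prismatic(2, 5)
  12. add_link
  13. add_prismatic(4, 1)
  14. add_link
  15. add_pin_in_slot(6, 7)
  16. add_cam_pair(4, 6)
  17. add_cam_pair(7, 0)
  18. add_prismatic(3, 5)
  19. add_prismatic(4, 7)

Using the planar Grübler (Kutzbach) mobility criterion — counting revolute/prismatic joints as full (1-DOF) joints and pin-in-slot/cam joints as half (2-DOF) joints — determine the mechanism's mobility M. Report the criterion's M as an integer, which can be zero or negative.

M = 1

L=1 J1=0 J2=0
add link → L=2 J1=0 J2=0
R@1,0 dof=1 J1 → L=2 J1=1 J2=0
add link → L=3 J1=1 J2=0
add link → L=4 J1=1 J2=0
PS@1,2 dof=2 J2 → L=4 J1=1 J2=1
R@3,0 dof=1 J1 → L=4 J1=2 J2=1
add link → L=5 J1=2 J2=1
R@2,4 dof=1 J1 → L=5 J1=3 J2=1
R@3,1 dof=1 J1 → L=5 J1=4 J2=1
add link → L=6 J1=4 J2=1
P@2,5 dof=1 J1 → L=6 J1=5 J2=1
add link → L=7 J1=5 J2=1
P@4,1 dof=1 J1 → L=7 J1=6 J2=1
add link → L=8 J1=6 J2=1
PS@6,7 dof=2 J2 → L=8 J1=6 J2=2
C@4,6 dof=2 J2 → L=8 J1=6 J2=3
C@7,0 dof=2 J2 → L=8 J1=6 J2=4
P@3,5 dof=1 J1 → L=8 J1=7 J2=4
P@4,7 dof=1 J1 → L=8 J1=8 J2=4
M=3(L−1)−2J1−J2=3·7−2·8−4=1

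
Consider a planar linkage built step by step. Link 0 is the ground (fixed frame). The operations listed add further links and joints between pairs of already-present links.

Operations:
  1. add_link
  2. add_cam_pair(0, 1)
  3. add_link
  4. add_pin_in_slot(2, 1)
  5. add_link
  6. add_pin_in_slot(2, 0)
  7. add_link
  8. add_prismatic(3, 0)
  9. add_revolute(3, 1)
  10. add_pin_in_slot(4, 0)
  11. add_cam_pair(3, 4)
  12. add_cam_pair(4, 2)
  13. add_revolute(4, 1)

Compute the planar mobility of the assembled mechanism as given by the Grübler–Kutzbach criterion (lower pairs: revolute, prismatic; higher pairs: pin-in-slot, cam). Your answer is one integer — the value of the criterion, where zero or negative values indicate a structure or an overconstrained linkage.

ground; <1,0,0>
#1 <2,0,0>
C:0↔1 J2 <2,0,1>
#2 <3,0,1>
PS:2↔1 J2 <3,0,2>
#3 <4,0,2>
PS:2↔0 J2 <4,0,3>
#4 <5,0,3>
P:3↔0 J1 <5,1,3>
R:3↔1 J1 <5,2,3>
PS:4↔0 J2 <5,2,4>
C:3↔4 J2 <5,2,5>
C:4↔2 J2 <5,2,6>
R:4↔1 J1 <5,3,6>
3×4 − 2×3 − 1×6 = 0

M = 0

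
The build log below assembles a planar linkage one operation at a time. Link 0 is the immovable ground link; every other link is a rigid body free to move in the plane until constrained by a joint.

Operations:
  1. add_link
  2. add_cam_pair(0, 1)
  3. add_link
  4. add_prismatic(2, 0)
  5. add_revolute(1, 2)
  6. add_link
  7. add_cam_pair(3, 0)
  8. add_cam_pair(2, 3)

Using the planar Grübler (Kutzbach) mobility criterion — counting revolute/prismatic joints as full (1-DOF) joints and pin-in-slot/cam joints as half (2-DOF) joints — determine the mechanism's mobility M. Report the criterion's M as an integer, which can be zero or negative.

M = 2

link 0 = ground. State L|J1|J2 = 1|0|0
+link1  2|0|0
C(0,1) f=2→J2  2|0|1
+link2  3|0|1
P(2,0) f=1→J1  3|1|1
R(1,2) f=1→J1  3|2|1
+link3  4|2|1
C(3,0) f=2→J2  4|2|2
C(2,3) f=2→J2  4|2|3
M = 3(4−1)−2·2−3 = 9−4−3 = 2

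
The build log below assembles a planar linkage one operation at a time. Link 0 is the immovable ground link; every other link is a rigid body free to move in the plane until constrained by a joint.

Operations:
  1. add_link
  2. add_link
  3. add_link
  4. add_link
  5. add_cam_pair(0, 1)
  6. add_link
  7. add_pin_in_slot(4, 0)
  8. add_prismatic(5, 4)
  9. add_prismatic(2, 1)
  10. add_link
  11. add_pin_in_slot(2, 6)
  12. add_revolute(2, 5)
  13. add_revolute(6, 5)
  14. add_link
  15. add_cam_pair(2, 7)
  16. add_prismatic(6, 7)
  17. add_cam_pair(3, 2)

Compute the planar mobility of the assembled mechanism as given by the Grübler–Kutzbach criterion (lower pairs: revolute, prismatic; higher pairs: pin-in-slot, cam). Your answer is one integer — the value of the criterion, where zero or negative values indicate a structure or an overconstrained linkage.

ground; <1,0,0>
#1 <2,0,0>
#2 <3,0,0>
#3 <4,0,0>
#4 <5,0,0>
C:0↔1 J2 <5,0,1>
#5 <6,0,1>
PS:4↔0 J2 <6,0,2>
P:5↔4 J1 <6,1,2>
P:2↔1 J1 <6,2,2>
#6 <7,2,2>
PS:2↔6 J2 <7,2,3>
R:2↔5 J1 <7,3,3>
R:6↔5 J1 <7,4,3>
#7 <8,4,3>
C:2↔7 J2 <8,4,4>
P:6↔7 J1 <8,5,4>
C:3↔2 J2 <8,5,5>
3×7 − 2×5 − 1×5 = 6

M = 6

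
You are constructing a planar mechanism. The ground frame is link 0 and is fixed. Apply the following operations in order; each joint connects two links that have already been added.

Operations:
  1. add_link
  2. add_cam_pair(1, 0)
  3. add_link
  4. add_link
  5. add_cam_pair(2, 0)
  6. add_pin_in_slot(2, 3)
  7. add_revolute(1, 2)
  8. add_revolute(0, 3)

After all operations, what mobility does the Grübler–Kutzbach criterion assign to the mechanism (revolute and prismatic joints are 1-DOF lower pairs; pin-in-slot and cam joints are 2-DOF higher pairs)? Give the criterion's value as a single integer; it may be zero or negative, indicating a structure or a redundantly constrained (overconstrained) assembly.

M = 2

ground; <1,0,0>
#1 <2,0,0>
C:1↔0 J2 <2,0,1>
#2 <3,0,1>
#3 <4,0,1>
C:2↔0 J2 <4,0,2>
PS:2↔3 J2 <4,0,3>
R:1↔2 J1 <4,1,3>
R:0↔3 J1 <4,2,3>
3×3 − 2×2 − 1×3 = 2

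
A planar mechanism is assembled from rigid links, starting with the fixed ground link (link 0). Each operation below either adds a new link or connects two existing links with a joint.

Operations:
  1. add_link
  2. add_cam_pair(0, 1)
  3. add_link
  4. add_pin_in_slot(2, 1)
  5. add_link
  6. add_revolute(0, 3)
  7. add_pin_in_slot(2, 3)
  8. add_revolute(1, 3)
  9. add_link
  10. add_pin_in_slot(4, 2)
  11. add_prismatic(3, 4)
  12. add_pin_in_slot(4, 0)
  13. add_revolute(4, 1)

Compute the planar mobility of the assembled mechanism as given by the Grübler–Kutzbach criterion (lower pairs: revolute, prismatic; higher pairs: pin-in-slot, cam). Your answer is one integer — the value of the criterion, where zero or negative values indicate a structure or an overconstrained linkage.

link 0 = ground. State L|J1|J2 = 1|0|0
+link1  2|0|0
C(0,1) f=2→J2  2|0|1
+link2  3|0|1
PS(2,1) f=2→J2  3|0|2
+link3  4|0|2
R(0,3) f=1→J1  4|1|2
PS(2,3) f=2→J2  4|1|3
R(1,3) f=1→J1  4|2|3
+link4  5|2|3
PS(4,2) f=2→J2  5|2|4
P(3,4) f=1→J1  5|3|4
PS(4,0) f=2→J2  5|3|5
R(4,1) f=1→J1  5|4|5
M = 3(5−1)−2·4−5 = 12−8−5 = -1

M = -1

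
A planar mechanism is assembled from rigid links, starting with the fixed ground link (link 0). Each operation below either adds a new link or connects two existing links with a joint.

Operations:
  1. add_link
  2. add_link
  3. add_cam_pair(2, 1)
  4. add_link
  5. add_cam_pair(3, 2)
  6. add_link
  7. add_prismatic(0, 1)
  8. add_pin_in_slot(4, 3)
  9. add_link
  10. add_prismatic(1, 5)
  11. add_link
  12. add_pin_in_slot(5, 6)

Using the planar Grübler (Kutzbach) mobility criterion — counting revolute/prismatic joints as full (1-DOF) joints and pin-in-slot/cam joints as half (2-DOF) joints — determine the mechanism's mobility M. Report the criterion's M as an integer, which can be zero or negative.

M = 10

(L,J1,J2)=(1,0,0); link0 fixed
link1: (2,0,0)
link2: (3,0,0)
C 2-1 [J2]: (3,0,1)
link3: (4,0,1)
C 3-2 [J2]: (4,0,2)
link4: (5,0,2)
P 0-1 [J1]: (5,1,2)
PS 4-3 [J2]: (5,1,3)
link5: (6,1,3)
P 1-5 [J1]: (6,2,3)
link6: (7,2,3)
PS 5-6 [J2]: (7,2,4)
Grübler: 3·6 − 2·2 − 4 = 10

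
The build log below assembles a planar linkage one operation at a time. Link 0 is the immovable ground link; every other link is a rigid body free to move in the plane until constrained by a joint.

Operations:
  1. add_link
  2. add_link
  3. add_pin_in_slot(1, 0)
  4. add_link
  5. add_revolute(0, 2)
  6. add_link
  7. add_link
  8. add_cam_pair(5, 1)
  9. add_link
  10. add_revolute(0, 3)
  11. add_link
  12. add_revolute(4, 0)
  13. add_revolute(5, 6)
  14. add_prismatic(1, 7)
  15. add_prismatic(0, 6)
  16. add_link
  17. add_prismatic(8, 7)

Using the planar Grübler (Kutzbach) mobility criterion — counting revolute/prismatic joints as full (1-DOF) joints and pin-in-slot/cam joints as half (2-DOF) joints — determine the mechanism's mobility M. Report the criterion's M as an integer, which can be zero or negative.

ground; <1,0,0>
#1 <2,0,0>
#2 <3,0,0>
PS:1↔0 J2 <3,0,1>
#3 <4,0,1>
R:0↔2 J1 <4,1,1>
#4 <5,1,1>
#5 <6,1,1>
C:5↔1 J2 <6,1,2>
#6 <7,1,2>
R:0↔3 J1 <7,2,2>
#7 <8,2,2>
R:4↔0 J1 <8,3,2>
R:5↔6 J1 <8,4,2>
P:1↔7 J1 <8,5,2>
P:0↔6 J1 <8,6,2>
#8 <9,6,2>
P:8↔7 J1 <9,7,2>
3×8 − 2×7 − 1×2 = 8

M = 8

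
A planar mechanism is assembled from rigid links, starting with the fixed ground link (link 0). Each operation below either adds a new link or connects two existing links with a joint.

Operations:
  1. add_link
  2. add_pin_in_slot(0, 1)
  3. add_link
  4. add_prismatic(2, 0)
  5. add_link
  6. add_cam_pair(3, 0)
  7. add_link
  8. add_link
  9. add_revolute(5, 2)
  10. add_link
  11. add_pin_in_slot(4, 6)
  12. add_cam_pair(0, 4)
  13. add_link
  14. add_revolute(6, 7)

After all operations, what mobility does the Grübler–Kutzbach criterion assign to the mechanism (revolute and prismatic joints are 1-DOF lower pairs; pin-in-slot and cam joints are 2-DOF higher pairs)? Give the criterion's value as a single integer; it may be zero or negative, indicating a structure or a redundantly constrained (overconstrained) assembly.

(L,J1,J2)=(1,0,0); link0 fixed
link1: (2,0,0)
PS 0-1 [J2]: (2,0,1)
link2: (3,0,1)
P 2-0 [J1]: (3,1,1)
link3: (4,1,1)
C 3-0 [J2]: (4,1,2)
link4: (5,1,2)
link5: (6,1,2)
R 5-2 [J1]: (6,2,2)
link6: (7,2,2)
PS 4-6 [J2]: (7,2,3)
C 0-4 [J2]: (7,2,4)
link7: (8,2,4)
R 6-7 [J1]: (8,3,4)
Grübler: 3·7 − 2·3 − 4 = 11

M = 11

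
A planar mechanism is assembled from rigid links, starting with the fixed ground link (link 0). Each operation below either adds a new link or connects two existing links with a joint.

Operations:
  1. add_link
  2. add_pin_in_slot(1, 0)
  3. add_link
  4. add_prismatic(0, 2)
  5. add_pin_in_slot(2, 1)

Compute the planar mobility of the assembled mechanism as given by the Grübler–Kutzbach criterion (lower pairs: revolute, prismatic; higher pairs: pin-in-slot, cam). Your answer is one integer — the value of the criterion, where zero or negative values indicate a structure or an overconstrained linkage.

M = 2

(L,J1,J2)=(1,0,0); link0 fixed
link1: (2,0,0)
PS 1-0 [J2]: (2,0,1)
link2: (3,0,1)
P 0-2 [J1]: (3,1,1)
PS 2-1 [J2]: (3,1,2)
Grübler: 3·2 − 2·1 − 2 = 2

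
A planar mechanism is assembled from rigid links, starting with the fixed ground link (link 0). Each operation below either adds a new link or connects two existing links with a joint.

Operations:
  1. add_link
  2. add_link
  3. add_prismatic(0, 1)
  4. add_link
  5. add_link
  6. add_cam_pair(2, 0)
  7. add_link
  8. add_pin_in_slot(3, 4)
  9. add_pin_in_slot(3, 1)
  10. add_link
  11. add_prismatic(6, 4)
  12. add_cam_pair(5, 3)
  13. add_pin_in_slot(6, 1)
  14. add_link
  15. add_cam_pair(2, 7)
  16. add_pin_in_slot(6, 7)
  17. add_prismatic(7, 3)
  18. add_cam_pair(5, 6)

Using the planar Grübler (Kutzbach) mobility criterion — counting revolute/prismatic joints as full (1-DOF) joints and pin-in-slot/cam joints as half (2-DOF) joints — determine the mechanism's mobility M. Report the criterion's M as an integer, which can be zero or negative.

ground; <1,0,0>
#1 <2,0,0>
#2 <3,0,0>
P:0↔1 J1 <3,1,0>
#3 <4,1,0>
#4 <5,1,0>
C:2↔0 J2 <5,1,1>
#5 <6,1,1>
PS:3↔4 J2 <6,1,2>
PS:3↔1 J2 <6,1,3>
#6 <7,1,3>
P:6↔4 J1 <7,2,3>
C:5↔3 J2 <7,2,4>
PS:6↔1 J2 <7,2,5>
#7 <8,2,5>
C:2↔7 J2 <8,2,6>
PS:6↔7 J2 <8,2,7>
P:7↔3 J1 <8,3,7>
C:5↔6 J2 <8,3,8>
3×7 − 2×3 − 1×8 = 7

M = 7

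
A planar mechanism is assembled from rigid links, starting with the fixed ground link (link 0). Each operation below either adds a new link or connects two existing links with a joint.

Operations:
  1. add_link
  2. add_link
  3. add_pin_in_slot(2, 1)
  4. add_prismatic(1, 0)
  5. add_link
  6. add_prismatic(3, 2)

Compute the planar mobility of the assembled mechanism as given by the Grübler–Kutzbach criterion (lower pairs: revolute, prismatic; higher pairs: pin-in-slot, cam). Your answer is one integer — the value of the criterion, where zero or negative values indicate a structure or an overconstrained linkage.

M = 4

ground; <1,0,0>
#1 <2,0,0>
#2 <3,0,0>
PS:2↔1 J2 <3,0,1>
P:1↔0 J1 <3,1,1>
#3 <4,1,1>
P:3↔2 J1 <4,2,1>
3×3 − 2×2 − 1×1 = 4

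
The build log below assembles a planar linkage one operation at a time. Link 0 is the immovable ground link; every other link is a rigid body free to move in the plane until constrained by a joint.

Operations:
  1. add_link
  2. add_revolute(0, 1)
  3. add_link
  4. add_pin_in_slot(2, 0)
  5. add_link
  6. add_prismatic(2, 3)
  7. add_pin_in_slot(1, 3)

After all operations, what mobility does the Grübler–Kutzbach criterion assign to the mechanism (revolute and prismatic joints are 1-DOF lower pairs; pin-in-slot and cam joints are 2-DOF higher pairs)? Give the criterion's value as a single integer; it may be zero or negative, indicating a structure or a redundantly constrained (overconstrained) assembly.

M = 3

link 0 = ground. State L|J1|J2 = 1|0|0
+link1  2|0|0
R(0,1) f=1→J1  2|1|0
+link2  3|1|0
PS(2,0) f=2→J2  3|1|1
+link3  4|1|1
P(2,3) f=1→J1  4|2|1
PS(1,3) f=2→J2  4|2|2
M = 3(4−1)−2·2−2 = 9−4−2 = 3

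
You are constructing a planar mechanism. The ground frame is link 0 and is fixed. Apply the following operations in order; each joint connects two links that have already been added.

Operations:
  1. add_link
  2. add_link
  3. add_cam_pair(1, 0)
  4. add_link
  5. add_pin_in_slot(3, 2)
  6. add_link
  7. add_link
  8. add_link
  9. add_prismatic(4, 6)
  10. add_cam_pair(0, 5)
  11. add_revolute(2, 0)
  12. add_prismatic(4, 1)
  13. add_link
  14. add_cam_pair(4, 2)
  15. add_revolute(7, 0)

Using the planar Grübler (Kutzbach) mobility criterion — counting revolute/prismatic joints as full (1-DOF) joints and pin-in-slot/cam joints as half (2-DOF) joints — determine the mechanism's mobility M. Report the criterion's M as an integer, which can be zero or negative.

L=1 J1=0 J2=0
add link → L=2 J1=0 J2=0
add link → L=3 J1=0 J2=0
C@1,0 dof=2 J2 → L=3 J1=0 J2=1
add link → L=4 J1=0 J2=1
PS@3,2 dof=2 J2 → L=4 J1=0 J2=2
add link → L=5 J1=0 J2=2
add link → L=6 J1=0 J2=2
add link → L=7 J1=0 J2=2
P@4,6 dof=1 J1 → L=7 J1=1 J2=2
C@0,5 dof=2 J2 → L=7 J1=1 J2=3
R@2,0 dof=1 J1 → L=7 J1=2 J2=3
P@4,1 dof=1 J1 → L=7 J1=3 J2=3
add link → L=8 J1=3 J2=3
C@4,2 dof=2 J2 → L=8 J1=3 J2=4
R@7,0 dof=1 J1 → L=8 J1=4 J2=4
M=3(L−1)−2J1−J2=3·7−2·4−4=9

M = 9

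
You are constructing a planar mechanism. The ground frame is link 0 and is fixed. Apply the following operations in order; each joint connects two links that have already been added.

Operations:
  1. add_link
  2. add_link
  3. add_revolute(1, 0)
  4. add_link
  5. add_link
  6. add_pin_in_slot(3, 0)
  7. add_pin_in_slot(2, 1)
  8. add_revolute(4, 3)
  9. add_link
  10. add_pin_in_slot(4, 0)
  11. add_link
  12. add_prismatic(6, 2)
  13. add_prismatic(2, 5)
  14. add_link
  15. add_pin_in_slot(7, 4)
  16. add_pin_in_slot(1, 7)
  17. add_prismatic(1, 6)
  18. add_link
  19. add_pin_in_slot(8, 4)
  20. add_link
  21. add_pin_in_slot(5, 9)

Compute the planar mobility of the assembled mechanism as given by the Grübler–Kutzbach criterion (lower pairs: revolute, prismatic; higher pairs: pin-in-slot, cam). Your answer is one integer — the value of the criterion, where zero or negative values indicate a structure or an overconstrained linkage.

L=1 J1=0 J2=0
add link → L=2 J1=0 J2=0
add link → L=3 J1=0 J2=0
R@1,0 dof=1 J1 → L=3 J1=1 J2=0
add link → L=4 J1=1 J2=0
add link → L=5 J1=1 J2=0
PS@3,0 dof=2 J2 → L=5 J1=1 J2=1
PS@2,1 dof=2 J2 → L=5 J1=1 J2=2
R@4,3 dof=1 J1 → L=5 J1=2 J2=2
add link → L=6 J1=2 J2=2
PS@4,0 dof=2 J2 → L=6 J1=2 J2=3
add link → L=7 J1=2 J2=3
P@6,2 dof=1 J1 → L=7 J1=3 J2=3
P@2,5 dof=1 J1 → L=7 J1=4 J2=3
add link → L=8 J1=4 J2=3
PS@7,4 dof=2 J2 → L=8 J1=4 J2=4
PS@1,7 dof=2 J2 → L=8 J1=4 J2=5
P@1,6 dof=1 J1 → L=8 J1=5 J2=5
add link → L=9 J1=5 J2=5
PS@8,4 dof=2 J2 → L=9 J1=5 J2=6
add link → L=10 J1=5 J2=6
PS@5,9 dof=2 J2 → L=10 J1=5 J2=7
M=3(L−1)−2J1−J2=3·9−2·5−7=10

M = 10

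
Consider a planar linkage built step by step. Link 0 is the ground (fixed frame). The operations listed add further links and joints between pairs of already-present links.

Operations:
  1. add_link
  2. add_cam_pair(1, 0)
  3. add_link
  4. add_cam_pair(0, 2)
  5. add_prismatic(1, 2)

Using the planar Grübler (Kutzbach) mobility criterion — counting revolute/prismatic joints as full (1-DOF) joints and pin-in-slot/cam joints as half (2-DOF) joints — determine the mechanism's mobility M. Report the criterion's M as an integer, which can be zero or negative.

(L,J1,J2)=(1,0,0); link0 fixed
link1: (2,0,0)
C 1-0 [J2]: (2,0,1)
link2: (3,0,1)
C 0-2 [J2]: (3,0,2)
P 1-2 [J1]: (3,1,2)
Grübler: 3·2 − 2·1 − 2 = 2

M = 2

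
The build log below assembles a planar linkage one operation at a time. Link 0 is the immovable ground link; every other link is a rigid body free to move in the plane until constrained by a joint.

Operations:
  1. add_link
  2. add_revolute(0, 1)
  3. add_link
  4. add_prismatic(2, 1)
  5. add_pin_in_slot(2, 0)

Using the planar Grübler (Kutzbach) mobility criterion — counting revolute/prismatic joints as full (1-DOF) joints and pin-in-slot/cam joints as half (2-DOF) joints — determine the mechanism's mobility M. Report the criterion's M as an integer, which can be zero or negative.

M = 1

[1;0;0] (link 0 is ground)
L+ [2;0;0]
R(0,1)∈J1 [2;1;0]
L+ [3;1;0]
P(2,1)∈J1 [3;2;0]
PS(2,0)∈J2 [3;2;1]
mobility = 6 − 4 − 1 = 1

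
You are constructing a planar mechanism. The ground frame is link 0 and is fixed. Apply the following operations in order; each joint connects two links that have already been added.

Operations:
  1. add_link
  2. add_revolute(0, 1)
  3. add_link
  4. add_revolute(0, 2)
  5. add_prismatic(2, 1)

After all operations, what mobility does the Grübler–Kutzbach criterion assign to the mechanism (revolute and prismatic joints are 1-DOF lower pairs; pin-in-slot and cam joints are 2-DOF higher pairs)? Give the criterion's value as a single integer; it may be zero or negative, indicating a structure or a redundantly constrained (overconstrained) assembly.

[1;0;0] (link 0 is ground)
L+ [2;0;0]
R(0,1)∈J1 [2;1;0]
L+ [3;1;0]
R(0,2)∈J1 [3;2;0]
P(2,1)∈J1 [3;3;0]
mobility = 6 − 6 − 0 = 0

M = 0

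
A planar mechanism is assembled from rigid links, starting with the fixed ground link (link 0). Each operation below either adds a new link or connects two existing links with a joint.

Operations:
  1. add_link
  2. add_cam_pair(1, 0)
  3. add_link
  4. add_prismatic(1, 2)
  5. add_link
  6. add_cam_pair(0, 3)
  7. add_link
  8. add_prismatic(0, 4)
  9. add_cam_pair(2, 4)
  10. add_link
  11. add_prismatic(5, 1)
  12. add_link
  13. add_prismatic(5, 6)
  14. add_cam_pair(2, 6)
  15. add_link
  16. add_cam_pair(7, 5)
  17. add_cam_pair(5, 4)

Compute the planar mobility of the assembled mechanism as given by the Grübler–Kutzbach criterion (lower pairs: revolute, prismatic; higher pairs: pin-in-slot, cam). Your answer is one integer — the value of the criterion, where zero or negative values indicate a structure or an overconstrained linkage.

(L,J1,J2)=(1,0,0); link0 fixed
link1: (2,0,0)
C 1-0 [J2]: (2,0,1)
link2: (3,0,1)
P 1-2 [J1]: (3,1,1)
link3: (4,1,1)
C 0-3 [J2]: (4,1,2)
link4: (5,1,2)
P 0-4 [J1]: (5,2,2)
C 2-4 [J2]: (5,2,3)
link5: (6,2,3)
P 5-1 [J1]: (6,3,3)
link6: (7,3,3)
P 5-6 [J1]: (7,4,3)
C 2-6 [J2]: (7,4,4)
link7: (8,4,4)
C 7-5 [J2]: (8,4,5)
C 5-4 [J2]: (8,4,6)
Grübler: 3·7 − 2·4 − 6 = 7

M = 7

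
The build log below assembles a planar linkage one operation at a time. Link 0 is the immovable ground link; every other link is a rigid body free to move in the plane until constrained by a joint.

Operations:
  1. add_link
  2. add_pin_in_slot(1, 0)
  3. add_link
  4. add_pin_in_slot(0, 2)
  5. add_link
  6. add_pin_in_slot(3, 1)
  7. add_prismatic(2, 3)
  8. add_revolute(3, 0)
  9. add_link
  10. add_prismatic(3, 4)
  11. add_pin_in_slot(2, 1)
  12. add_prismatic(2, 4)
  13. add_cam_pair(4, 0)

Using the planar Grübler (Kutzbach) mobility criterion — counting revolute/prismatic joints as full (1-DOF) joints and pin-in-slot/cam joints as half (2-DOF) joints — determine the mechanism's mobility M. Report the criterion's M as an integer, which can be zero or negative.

link 0 = ground. State L|J1|J2 = 1|0|0
+link1  2|0|0
PS(1,0) f=2→J2  2|0|1
+link2  3|0|1
PS(0,2) f=2→J2  3|0|2
+link3  4|0|2
PS(3,1) f=2→J2  4|0|3
P(2,3) f=1→J1  4|1|3
R(3,0) f=1→J1  4|2|3
+link4  5|2|3
P(3,4) f=1→J1  5|3|3
PS(2,1) f=2→J2  5|3|4
P(2,4) f=1→J1  5|4|4
C(4,0) f=2→J2  5|4|5
M = 3(5−1)−2·4−5 = 12−8−5 = -1

M = -1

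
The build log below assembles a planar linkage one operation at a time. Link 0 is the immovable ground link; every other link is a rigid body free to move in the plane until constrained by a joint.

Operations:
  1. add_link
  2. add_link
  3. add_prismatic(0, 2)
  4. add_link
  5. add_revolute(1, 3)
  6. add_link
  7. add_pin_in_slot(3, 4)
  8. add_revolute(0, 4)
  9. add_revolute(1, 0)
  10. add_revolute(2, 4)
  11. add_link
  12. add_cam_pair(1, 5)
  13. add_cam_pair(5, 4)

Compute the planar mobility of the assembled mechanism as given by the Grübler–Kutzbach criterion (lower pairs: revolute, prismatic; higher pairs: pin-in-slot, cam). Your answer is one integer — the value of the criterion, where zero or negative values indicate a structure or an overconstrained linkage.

ground; <1,0,0>
#1 <2,0,0>
#2 <3,0,0>
P:0↔2 J1 <3,1,0>
#3 <4,1,0>
R:1↔3 J1 <4,2,0>
#4 <5,2,0>
PS:3↔4 J2 <5,2,1>
R:0↔4 J1 <5,3,1>
R:1↔0 J1 <5,4,1>
R:2↔4 J1 <5,5,1>
#5 <6,5,1>
C:1↔5 J2 <6,5,2>
C:5↔4 J2 <6,5,3>
3×5 − 2×5 − 1×3 = 2

M = 2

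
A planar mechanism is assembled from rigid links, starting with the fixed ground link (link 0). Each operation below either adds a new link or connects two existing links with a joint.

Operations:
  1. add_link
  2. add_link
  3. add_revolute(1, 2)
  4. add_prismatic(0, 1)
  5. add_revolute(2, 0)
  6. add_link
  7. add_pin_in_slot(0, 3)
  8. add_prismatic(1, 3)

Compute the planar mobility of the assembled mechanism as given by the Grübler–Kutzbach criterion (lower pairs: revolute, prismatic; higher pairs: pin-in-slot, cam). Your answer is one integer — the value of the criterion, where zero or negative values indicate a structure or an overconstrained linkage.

M = 0

(L,J1,J2)=(1,0,0); link0 fixed
link1: (2,0,0)
link2: (3,0,0)
R 1-2 [J1]: (3,1,0)
P 0-1 [J1]: (3,2,0)
R 2-0 [J1]: (3,3,0)
link3: (4,3,0)
PS 0-3 [J2]: (4,3,1)
P 1-3 [J1]: (4,4,1)
Grübler: 3·3 − 2·4 − 1 = 0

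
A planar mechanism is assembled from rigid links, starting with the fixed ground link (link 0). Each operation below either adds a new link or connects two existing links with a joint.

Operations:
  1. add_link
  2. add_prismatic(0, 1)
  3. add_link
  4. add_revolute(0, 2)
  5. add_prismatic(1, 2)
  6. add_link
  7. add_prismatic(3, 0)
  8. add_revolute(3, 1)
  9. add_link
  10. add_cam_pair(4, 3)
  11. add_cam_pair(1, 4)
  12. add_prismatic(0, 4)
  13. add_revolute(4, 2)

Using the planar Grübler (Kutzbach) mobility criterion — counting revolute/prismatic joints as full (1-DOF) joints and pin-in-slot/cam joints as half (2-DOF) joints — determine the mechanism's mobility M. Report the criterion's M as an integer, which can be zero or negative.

M = -4

[1;0;0] (link 0 is ground)
L+ [2;0;0]
P(0,1)∈J1 [2;1;0]
L+ [3;1;0]
R(0,2)∈J1 [3;2;0]
P(1,2)∈J1 [3;3;0]
L+ [4;3;0]
P(3,0)∈J1 [4;4;0]
R(3,1)∈J1 [4;5;0]
L+ [5;5;0]
C(4,3)∈J2 [5;5;1]
C(1,4)∈J2 [5;5;2]
P(0,4)∈J1 [5;6;2]
R(4,2)∈J1 [5;7;2]
mobility = 12 − 14 − 2 = -4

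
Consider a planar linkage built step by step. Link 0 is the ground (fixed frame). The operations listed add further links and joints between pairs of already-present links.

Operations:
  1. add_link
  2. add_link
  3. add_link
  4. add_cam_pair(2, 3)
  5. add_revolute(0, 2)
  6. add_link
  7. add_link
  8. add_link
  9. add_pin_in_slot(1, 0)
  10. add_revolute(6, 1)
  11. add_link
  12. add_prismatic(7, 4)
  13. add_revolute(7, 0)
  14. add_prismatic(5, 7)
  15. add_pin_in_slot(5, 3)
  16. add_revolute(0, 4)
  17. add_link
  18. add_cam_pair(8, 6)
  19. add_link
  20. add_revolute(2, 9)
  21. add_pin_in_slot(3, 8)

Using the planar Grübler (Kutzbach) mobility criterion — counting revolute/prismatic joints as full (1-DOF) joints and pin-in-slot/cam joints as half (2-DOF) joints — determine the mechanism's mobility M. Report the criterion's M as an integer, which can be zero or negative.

ground; <1,0,0>
#1 <2,0,0>
#2 <3,0,0>
#3 <4,0,0>
C:2↔3 J2 <4,0,1>
R:0↔2 J1 <4,1,1>
#4 <5,1,1>
#5 <6,1,1>
#6 <7,1,1>
PS:1↔0 J2 <7,1,2>
R:6↔1 J1 <7,2,2>
#7 <8,2,2>
P:7↔4 J1 <8,3,2>
R:7↔0 J1 <8,4,2>
P:5↔7 J1 <8,5,2>
PS:5↔3 J2 <8,5,3>
R:0↔4 J1 <8,6,3>
#8 <9,6,3>
C:8↔6 J2 <9,6,4>
#9 <10,6,4>
R:2↔9 J1 <10,7,4>
PS:3↔8 J2 <10,7,5>
3×9 − 2×7 − 1×5 = 8

M = 8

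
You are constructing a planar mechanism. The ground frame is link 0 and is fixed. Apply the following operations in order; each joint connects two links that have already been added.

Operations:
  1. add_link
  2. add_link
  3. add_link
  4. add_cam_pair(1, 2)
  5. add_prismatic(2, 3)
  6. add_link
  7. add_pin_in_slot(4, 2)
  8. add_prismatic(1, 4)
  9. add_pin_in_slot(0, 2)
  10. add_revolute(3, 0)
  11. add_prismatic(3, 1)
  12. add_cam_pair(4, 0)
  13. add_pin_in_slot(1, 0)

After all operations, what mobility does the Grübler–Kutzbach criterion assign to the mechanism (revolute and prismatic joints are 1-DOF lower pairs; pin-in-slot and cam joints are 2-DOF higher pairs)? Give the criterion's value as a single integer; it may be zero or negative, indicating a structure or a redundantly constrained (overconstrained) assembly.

M = -1

L=1 J1=0 J2=0
add link → L=2 J1=0 J2=0
add link → L=3 J1=0 J2=0
add link → L=4 J1=0 J2=0
C@1,2 dof=2 J2 → L=4 J1=0 J2=1
P@2,3 dof=1 J1 → L=4 J1=1 J2=1
add link → L=5 J1=1 J2=1
PS@4,2 dof=2 J2 → L=5 J1=1 J2=2
P@1,4 dof=1 J1 → L=5 J1=2 J2=2
PS@0,2 dof=2 J2 → L=5 J1=2 J2=3
R@3,0 dof=1 J1 → L=5 J1=3 J2=3
P@3,1 dof=1 J1 → L=5 J1=4 J2=3
C@4,0 dof=2 J2 → L=5 J1=4 J2=4
PS@1,0 dof=2 J2 → L=5 J1=4 J2=5
M=3(L−1)−2J1−J2=3·4−2·4−5=-1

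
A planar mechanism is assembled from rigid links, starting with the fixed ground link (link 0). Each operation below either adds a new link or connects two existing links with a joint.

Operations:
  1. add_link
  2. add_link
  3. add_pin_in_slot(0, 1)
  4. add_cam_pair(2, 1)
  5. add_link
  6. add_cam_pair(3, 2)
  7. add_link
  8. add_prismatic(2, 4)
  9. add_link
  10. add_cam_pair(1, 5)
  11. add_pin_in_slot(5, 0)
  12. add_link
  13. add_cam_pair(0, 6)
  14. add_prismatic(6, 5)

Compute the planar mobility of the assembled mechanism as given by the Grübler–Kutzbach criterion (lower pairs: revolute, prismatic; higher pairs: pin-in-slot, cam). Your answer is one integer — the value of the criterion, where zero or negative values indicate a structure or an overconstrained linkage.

M = 8

[1;0;0] (link 0 is ground)
L+ [2;0;0]
L+ [3;0;0]
PS(0,1)∈J2 [3;0;1]
C(2,1)∈J2 [3;0;2]
L+ [4;0;2]
C(3,2)∈J2 [4;0;3]
L+ [5;0;3]
P(2,4)∈J1 [5;1;3]
L+ [6;1;3]
C(1,5)∈J2 [6;1;4]
PS(5,0)∈J2 [6;1;5]
L+ [7;1;5]
C(0,6)∈J2 [7;1;6]
P(6,5)∈J1 [7;2;6]
mobility = 18 − 4 − 6 = 8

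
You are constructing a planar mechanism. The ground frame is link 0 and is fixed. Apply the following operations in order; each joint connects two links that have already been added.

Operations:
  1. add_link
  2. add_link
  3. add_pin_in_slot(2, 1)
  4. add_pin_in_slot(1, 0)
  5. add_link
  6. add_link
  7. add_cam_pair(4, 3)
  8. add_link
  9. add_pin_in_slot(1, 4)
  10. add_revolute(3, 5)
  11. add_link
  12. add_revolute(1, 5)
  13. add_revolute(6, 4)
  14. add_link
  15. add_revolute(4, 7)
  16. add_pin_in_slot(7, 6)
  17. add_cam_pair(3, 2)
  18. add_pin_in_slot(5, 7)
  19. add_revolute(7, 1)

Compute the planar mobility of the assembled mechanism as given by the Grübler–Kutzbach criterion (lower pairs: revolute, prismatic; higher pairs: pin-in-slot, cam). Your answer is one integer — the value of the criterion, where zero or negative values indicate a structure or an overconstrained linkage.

(L,J1,J2)=(1,0,0); link0 fixed
link1: (2,0,0)
link2: (3,0,0)
PS 2-1 [J2]: (3,0,1)
PS 1-0 [J2]: (3,0,2)
link3: (4,0,2)
link4: (5,0,2)
C 4-3 [J2]: (5,0,3)
link5: (6,0,3)
PS 1-4 [J2]: (6,0,4)
R 3-5 [J1]: (6,1,4)
link6: (7,1,4)
R 1-5 [J1]: (7,2,4)
R 6-4 [J1]: (7,3,4)
link7: (8,3,4)
R 4-7 [J1]: (8,4,4)
PS 7-6 [J2]: (8,4,5)
C 3-2 [J2]: (8,4,6)
PS 5-7 [J2]: (8,4,7)
R 7-1 [J1]: (8,5,7)
Grübler: 3·7 − 2·5 − 7 = 4

M = 4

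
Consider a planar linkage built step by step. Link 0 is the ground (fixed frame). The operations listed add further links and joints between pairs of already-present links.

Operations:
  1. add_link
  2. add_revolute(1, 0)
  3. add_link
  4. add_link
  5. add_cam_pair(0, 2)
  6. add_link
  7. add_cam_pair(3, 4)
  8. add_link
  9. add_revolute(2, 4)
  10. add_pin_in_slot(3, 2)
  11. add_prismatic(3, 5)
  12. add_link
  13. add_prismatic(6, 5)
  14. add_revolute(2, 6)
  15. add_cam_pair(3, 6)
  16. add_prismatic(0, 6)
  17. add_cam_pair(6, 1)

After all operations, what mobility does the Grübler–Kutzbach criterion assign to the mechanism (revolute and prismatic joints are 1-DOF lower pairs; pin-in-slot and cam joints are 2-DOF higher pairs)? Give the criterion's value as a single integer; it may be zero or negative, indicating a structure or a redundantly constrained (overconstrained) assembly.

M = 1

(L,J1,J2)=(1,0,0); link0 fixed
link1: (2,0,0)
R 1-0 [J1]: (2,1,0)
link2: (3,1,0)
link3: (4,1,0)
C 0-2 [J2]: (4,1,1)
link4: (5,1,1)
C 3-4 [J2]: (5,1,2)
link5: (6,1,2)
R 2-4 [J1]: (6,2,2)
PS 3-2 [J2]: (6,2,3)
P 3-5 [J1]: (6,3,3)
link6: (7,3,3)
P 6-5 [J1]: (7,4,3)
R 2-6 [J1]: (7,5,3)
C 3-6 [J2]: (7,5,4)
P 0-6 [J1]: (7,6,4)
C 6-1 [J2]: (7,6,5)
Grübler: 3·6 − 2·6 − 5 = 1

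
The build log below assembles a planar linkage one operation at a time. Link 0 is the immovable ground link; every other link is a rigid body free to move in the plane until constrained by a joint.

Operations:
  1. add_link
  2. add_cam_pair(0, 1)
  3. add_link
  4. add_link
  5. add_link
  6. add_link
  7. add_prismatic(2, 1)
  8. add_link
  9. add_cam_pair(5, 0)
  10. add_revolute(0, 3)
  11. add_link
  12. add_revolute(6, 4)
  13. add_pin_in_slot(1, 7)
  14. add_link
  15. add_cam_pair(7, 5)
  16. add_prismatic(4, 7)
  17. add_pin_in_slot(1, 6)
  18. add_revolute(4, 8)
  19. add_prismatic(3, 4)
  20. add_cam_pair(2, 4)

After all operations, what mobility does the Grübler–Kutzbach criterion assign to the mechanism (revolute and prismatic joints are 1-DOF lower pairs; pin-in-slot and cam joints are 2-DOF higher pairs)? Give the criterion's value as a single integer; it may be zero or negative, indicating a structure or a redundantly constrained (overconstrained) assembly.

M = 6

L=1 J1=0 J2=0
add link → L=2 J1=0 J2=0
C@0,1 dof=2 J2 → L=2 J1=0 J2=1
add link → L=3 J1=0 J2=1
add link → L=4 J1=0 J2=1
add link → L=5 J1=0 J2=1
add link → L=6 J1=0 J2=1
P@2,1 dof=1 J1 → L=6 J1=1 J2=1
add link → L=7 J1=1 J2=1
C@5,0 dof=2 J2 → L=7 J1=1 J2=2
R@0,3 dof=1 J1 → L=7 J1=2 J2=2
add link → L=8 J1=2 J2=2
R@6,4 dof=1 J1 → L=8 J1=3 J2=2
PS@1,7 dof=2 J2 → L=8 J1=3 J2=3
add link → L=9 J1=3 J2=3
C@7,5 dof=2 J2 → L=9 J1=3 J2=4
P@4,7 dof=1 J1 → L=9 J1=4 J2=4
PS@1,6 dof=2 J2 → L=9 J1=4 J2=5
R@4,8 dof=1 J1 → L=9 J1=5 J2=5
P@3,4 dof=1 J1 → L=9 J1=6 J2=5
C@2,4 dof=2 J2 → L=9 J1=6 J2=6
M=3(L−1)−2J1−J2=3·8−2·6−6=6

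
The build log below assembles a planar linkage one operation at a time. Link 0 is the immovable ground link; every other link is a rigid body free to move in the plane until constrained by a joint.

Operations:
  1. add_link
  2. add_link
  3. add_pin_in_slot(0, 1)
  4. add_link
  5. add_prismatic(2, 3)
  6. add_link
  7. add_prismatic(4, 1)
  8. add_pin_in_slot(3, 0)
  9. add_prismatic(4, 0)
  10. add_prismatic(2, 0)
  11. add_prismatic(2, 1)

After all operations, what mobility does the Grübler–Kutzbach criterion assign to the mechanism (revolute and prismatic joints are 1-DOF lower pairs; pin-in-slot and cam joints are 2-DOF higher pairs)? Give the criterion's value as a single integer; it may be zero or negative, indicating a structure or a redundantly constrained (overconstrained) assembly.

link 0 = ground. State L|J1|J2 = 1|0|0
+link1  2|0|0
+link2  3|0|0
PS(0,1) f=2→J2  3|0|1
+link3  4|0|1
P(2,3) f=1→J1  4|1|1
+link4  5|1|1
P(4,1) f=1→J1  5|2|1
PS(3,0) f=2→J2  5|2|2
P(4,0) f=1→J1  5|3|2
P(2,0) f=1→J1  5|4|2
P(2,1) f=1→J1  5|5|2
M = 3(5−1)−2·5−2 = 12−10−2 = 0

M = 0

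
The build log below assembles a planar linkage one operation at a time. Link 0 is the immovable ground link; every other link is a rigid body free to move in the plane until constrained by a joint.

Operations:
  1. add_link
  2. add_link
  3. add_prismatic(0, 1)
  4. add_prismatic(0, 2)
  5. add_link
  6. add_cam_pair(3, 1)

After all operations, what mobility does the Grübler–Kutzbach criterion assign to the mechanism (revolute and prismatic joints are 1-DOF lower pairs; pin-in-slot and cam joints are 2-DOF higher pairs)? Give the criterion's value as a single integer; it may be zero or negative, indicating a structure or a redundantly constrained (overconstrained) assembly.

M = 4

L=1 J1=0 J2=0
add link → L=2 J1=0 J2=0
add link → L=3 J1=0 J2=0
P@0,1 dof=1 J1 → L=3 J1=1 J2=0
P@0,2 dof=1 J1 → L=3 J1=2 J2=0
add link → L=4 J1=2 J2=0
C@3,1 dof=2 J2 → L=4 J1=2 J2=1
M=3(L−1)−2J1−J2=3·3−2·2−1=4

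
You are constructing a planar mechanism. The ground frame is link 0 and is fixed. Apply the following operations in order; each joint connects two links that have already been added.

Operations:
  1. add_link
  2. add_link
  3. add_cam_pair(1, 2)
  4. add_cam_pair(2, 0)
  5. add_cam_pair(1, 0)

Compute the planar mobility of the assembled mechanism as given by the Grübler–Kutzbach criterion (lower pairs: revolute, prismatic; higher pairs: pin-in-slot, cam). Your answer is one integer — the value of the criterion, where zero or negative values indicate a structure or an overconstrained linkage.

M = 3

L=1 J1=0 J2=0
add link → L=2 J1=0 J2=0
add link → L=3 J1=0 J2=0
C@1,2 dof=2 J2 → L=3 J1=0 J2=1
C@2,0 dof=2 J2 → L=3 J1=0 J2=2
C@1,0 dof=2 J2 → L=3 J1=0 J2=3
M=3(L−1)−2J1−J2=3·2−2·0−3=3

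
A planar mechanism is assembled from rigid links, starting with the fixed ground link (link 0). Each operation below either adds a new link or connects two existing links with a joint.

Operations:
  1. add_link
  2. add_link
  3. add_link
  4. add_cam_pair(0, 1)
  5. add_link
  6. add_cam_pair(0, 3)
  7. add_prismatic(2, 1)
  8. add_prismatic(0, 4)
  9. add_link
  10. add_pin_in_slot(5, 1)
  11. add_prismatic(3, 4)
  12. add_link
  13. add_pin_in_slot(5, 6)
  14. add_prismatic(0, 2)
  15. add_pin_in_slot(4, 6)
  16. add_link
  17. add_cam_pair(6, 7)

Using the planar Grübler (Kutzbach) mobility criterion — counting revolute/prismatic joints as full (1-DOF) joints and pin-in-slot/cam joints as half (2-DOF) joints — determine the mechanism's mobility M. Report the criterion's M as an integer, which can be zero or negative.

M = 7

[1;0;0] (link 0 is ground)
L+ [2;0;0]
L+ [3;0;0]
L+ [4;0;0]
C(0,1)∈J2 [4;0;1]
L+ [5;0;1]
C(0,3)∈J2 [5;0;2]
P(2,1)∈J1 [5;1;2]
P(0,4)∈J1 [5;2;2]
L+ [6;2;2]
PS(5,1)∈J2 [6;2;3]
P(3,4)∈J1 [6;3;3]
L+ [7;3;3]
PS(5,6)∈J2 [7;3;4]
P(0,2)∈J1 [7;4;4]
PS(4,6)∈J2 [7;4;5]
L+ [8;4;5]
C(6,7)∈J2 [8;4;6]
mobility = 21 − 8 − 6 = 7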